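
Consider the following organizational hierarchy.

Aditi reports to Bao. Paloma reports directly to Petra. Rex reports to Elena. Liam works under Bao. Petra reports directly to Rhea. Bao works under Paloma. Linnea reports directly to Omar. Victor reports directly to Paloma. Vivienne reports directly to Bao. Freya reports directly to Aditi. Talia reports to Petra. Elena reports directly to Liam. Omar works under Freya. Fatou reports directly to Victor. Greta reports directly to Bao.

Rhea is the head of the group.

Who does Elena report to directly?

Elena reports directly to Liam.

Liam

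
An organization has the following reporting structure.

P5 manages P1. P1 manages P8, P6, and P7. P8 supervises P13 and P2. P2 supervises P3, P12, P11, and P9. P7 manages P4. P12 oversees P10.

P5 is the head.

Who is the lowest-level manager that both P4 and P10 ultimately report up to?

P1

P4's chain of managers is P7, P1, P5. P10's chain of managers is P12, P2, P8, P1, P5. The first manager that appears in both chains is P1.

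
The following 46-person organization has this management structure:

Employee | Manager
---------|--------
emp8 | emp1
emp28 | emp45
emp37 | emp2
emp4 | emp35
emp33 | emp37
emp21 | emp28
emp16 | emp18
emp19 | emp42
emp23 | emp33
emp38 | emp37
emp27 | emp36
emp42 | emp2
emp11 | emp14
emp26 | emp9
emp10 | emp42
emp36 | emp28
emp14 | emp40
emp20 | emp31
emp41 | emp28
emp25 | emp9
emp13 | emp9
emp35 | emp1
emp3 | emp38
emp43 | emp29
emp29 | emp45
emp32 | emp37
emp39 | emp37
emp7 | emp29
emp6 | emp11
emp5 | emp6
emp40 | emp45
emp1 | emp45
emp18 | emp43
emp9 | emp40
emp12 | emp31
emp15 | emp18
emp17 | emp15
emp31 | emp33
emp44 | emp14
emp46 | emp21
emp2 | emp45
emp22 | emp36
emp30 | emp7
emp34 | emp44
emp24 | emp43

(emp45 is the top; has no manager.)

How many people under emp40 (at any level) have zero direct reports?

The people in emp40's organization with no one reporting to them are emp13, emp26, emp25, emp34, emp5. That is 5.

5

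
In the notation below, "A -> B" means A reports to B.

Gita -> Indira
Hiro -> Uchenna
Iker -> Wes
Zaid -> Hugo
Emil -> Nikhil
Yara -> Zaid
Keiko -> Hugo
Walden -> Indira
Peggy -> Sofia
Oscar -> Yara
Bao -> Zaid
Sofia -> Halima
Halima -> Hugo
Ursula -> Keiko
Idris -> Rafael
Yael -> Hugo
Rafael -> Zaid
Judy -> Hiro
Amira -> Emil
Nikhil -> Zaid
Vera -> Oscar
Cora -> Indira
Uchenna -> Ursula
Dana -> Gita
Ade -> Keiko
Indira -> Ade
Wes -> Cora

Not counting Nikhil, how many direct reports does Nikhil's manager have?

3

Nikhil reports to Zaid. Zaid's other direct reports are Yara, Bao, Rafael — 3 peers.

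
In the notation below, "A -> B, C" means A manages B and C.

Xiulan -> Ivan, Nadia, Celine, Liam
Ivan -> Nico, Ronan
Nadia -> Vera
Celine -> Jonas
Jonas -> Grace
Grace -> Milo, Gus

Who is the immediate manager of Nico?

Ivan

Nico reports directly to Ivan.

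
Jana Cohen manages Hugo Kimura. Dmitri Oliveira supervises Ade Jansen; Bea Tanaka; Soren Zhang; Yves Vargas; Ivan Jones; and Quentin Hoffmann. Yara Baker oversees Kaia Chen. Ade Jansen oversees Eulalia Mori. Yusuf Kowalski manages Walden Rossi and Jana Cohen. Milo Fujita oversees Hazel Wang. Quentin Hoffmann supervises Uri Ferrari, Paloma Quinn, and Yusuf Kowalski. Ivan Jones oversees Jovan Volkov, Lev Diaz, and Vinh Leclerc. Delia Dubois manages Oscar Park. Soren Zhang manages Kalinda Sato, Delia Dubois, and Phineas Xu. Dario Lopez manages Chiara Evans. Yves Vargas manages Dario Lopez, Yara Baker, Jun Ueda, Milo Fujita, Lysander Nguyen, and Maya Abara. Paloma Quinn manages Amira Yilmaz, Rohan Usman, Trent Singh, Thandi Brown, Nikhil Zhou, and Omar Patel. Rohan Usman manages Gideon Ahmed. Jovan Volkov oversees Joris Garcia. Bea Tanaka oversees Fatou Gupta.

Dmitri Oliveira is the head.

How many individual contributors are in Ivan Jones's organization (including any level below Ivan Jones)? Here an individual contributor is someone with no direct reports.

3

The people in Ivan Jones's organization with no one reporting to them are Joris Garcia, Lev Diaz, Vinh Leclerc. That is 3.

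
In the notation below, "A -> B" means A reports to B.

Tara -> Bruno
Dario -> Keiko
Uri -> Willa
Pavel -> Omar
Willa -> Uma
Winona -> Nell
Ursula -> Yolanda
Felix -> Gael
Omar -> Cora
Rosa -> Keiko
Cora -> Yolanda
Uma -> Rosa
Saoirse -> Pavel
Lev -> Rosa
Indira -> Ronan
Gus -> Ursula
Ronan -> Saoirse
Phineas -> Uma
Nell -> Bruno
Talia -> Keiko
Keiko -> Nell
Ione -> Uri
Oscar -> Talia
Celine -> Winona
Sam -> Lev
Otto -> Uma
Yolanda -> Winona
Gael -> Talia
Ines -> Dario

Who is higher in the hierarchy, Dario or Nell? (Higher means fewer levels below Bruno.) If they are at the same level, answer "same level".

Dario is 3 levels below Bruno; Nell is 1. Nell is higher.

Nell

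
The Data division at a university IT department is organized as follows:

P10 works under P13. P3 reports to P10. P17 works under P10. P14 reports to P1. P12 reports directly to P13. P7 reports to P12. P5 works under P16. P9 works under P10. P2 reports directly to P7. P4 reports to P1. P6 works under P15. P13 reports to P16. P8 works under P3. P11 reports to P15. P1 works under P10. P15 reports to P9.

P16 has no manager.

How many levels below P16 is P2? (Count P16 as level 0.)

4

Chain from P2 up to P16: P2 → P7 → P12 → P13 → P16. That is 4 steps up, so P2 is 4 levels below P16.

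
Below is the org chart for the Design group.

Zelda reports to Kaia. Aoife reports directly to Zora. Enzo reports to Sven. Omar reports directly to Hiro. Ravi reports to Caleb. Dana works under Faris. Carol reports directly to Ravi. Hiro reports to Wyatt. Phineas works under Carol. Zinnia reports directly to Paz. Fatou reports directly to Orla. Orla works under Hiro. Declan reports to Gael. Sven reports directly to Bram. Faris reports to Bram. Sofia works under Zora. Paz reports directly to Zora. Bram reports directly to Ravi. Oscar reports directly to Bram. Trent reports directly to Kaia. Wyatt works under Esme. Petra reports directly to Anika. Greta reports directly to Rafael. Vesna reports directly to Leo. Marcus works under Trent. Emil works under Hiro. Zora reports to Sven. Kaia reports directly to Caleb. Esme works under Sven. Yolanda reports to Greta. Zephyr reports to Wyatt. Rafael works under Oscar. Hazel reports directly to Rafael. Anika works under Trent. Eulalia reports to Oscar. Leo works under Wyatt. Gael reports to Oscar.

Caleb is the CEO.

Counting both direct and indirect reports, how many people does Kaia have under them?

Kaia directly manages Trent, Zelda. Under Trent: Marcus, Anika, Petra (3). Zelda has no reports. So Kaia's organization is 2 direct reports plus everyone under them: 4 + 1 = 5.

5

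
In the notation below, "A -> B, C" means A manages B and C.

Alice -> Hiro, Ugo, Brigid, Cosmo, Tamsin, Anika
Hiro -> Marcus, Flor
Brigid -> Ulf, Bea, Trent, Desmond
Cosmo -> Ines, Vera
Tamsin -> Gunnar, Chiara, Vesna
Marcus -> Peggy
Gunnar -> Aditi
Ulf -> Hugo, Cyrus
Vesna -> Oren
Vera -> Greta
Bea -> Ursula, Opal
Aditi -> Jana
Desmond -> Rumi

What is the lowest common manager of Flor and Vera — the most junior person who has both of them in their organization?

Alice

Flor's chain of managers is Hiro, Alice. Vera's chain of managers is Cosmo, Alice. The first manager that appears in both chains is Alice.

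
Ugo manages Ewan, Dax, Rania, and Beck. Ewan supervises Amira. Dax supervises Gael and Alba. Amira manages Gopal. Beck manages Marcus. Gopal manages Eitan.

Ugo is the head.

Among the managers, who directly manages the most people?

Direct-report counts: Ugo has 4; Beck has 1; Dax has 2; Ewan has 1; Amira has 1; Gopal has 1. The largest is 4, held by Ugo.

Ugo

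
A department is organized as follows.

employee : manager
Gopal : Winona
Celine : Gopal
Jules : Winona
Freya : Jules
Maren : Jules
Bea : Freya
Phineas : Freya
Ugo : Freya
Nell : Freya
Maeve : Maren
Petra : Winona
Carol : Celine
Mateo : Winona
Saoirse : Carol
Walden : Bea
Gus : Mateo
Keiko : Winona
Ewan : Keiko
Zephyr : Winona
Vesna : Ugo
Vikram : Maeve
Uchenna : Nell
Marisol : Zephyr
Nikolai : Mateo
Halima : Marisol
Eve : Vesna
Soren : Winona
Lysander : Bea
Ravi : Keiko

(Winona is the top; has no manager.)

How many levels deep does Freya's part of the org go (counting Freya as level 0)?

The longest chain under Freya runs Freya → Ugo → Vesna → Eve, which is 3 levels below Freya.

3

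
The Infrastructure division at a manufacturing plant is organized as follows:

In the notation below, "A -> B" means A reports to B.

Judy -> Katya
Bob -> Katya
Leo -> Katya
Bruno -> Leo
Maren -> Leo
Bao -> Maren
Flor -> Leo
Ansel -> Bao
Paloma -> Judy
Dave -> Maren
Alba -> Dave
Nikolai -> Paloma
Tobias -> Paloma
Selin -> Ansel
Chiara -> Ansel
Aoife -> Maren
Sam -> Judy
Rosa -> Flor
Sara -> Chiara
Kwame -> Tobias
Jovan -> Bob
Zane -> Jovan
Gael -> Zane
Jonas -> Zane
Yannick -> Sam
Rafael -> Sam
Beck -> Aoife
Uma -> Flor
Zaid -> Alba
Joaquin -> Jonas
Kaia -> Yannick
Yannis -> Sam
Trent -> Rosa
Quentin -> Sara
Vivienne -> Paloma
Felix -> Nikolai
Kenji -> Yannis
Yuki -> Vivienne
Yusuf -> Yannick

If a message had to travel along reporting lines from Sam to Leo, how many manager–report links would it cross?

Sam is 2 levels below Katya, and Leo is 1 level below Katya (their lowest common manager). The shortest path runs up from Sam to Katya and back down to Leo: 2 + 1 = 3 links.

3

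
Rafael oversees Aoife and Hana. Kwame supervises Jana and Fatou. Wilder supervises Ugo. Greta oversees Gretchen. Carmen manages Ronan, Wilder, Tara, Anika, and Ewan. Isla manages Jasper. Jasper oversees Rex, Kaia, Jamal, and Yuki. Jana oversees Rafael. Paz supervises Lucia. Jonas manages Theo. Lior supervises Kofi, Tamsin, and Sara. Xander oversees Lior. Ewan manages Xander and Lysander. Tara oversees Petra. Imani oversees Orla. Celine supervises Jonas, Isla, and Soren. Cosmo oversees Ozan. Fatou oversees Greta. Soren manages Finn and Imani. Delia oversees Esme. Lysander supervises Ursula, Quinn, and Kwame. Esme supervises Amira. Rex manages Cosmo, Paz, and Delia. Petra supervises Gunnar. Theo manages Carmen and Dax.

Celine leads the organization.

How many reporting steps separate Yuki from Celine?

3

Chain from Yuki up to Celine: Yuki → Jasper → Isla → Celine. That is 3 steps up, so Yuki is 3 levels below Celine.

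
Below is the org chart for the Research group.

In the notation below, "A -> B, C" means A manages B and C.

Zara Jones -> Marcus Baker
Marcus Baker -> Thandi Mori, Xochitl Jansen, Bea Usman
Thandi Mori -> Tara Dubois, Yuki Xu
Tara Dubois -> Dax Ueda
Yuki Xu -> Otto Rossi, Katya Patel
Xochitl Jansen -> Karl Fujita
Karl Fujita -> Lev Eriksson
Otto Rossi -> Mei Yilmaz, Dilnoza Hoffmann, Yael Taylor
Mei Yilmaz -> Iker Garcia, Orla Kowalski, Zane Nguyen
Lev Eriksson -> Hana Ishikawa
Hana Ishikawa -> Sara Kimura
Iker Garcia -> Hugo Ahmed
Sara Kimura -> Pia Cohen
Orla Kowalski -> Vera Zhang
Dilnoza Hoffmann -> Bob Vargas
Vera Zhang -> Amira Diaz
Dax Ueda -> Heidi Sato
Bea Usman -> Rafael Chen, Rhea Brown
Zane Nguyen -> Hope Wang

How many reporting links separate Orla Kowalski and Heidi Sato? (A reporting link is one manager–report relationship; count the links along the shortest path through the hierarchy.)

Orla Kowalski is 4 levels below Thandi Mori, and Heidi Sato is 3 levels below Thandi Mori (their lowest common manager). The shortest path runs up from Orla Kowalski to Thandi Mori and back down to Heidi Sato: 4 + 3 = 7 links.

7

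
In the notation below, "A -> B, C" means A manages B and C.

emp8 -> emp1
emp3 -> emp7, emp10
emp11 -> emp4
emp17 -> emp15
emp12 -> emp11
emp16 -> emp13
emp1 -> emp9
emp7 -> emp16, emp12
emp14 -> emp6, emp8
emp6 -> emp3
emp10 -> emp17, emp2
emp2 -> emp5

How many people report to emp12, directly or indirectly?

emp12 directly manages emp11. Under emp11: emp4 (1). That's 2 in total.

2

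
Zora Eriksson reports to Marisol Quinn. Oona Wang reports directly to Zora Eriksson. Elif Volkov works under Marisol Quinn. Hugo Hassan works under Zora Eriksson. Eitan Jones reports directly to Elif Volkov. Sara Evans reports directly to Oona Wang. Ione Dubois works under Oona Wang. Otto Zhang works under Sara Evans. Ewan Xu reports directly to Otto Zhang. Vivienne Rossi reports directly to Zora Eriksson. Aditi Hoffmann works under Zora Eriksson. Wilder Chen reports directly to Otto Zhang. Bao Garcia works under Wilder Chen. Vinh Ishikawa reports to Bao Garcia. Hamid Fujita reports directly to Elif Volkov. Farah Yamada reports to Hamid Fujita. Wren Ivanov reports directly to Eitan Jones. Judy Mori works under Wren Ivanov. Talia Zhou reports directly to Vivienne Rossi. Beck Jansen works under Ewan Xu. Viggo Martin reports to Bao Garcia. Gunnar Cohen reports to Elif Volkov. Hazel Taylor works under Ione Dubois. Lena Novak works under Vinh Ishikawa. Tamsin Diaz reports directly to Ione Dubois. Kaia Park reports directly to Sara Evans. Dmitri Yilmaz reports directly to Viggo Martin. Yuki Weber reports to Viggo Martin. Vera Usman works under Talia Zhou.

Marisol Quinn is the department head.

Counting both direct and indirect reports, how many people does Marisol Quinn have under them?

29

Marisol Quinn directly manages Zora Eriksson, Elif Volkov. Under Zora Eriksson: Aditi Hoffmann, Vivienne Rossi, Talia Zhou, Vera Usman, Hugo Hassan, Oona Wang, Ione Dubois, Tamsin Diaz, Hazel Taylor, Sara Evans, Kaia Park, Otto Zhang, Wilder Chen, Bao Garcia, Viggo Martin, Yuki Weber, Dmitri Yilmaz, Vinh Ishikawa, Lena Novak, Ewan Xu, Beck Jansen (21). Under Elif Volkov: Gunnar Cohen, Hamid Fujita, Farah Yamada, Eitan Jones, Wren Ivanov, Judy Mori (6). So Marisol Quinn's organization is 2 direct reports plus everyone under them: 22 + 7 = 29.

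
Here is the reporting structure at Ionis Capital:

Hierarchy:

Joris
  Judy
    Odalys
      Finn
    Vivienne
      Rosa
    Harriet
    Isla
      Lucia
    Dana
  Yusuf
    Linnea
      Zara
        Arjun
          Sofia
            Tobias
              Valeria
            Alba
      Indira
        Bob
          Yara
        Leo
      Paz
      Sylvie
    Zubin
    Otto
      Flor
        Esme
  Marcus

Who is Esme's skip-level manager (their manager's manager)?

Otto

Esme reports to Flor, and Flor reports to Otto. So Esme's skip-level manager is Otto.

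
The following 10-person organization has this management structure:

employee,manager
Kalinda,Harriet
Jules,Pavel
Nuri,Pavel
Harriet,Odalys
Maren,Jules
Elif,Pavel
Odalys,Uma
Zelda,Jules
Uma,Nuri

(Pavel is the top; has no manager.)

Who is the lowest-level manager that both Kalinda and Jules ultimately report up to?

Pavel

Kalinda's chain of managers is Harriet, Odalys, Uma, Nuri, Pavel. Jules's chain of managers is Pavel. The first manager that appears in both chains is Pavel.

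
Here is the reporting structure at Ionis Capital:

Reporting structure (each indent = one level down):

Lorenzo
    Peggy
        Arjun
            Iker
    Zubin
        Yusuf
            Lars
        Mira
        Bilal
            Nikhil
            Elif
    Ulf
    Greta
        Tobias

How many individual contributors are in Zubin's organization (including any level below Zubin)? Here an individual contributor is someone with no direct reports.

4

The people in Zubin's organization with no one reporting to them are Elif, Nikhil, Mira, Lars. That is 4.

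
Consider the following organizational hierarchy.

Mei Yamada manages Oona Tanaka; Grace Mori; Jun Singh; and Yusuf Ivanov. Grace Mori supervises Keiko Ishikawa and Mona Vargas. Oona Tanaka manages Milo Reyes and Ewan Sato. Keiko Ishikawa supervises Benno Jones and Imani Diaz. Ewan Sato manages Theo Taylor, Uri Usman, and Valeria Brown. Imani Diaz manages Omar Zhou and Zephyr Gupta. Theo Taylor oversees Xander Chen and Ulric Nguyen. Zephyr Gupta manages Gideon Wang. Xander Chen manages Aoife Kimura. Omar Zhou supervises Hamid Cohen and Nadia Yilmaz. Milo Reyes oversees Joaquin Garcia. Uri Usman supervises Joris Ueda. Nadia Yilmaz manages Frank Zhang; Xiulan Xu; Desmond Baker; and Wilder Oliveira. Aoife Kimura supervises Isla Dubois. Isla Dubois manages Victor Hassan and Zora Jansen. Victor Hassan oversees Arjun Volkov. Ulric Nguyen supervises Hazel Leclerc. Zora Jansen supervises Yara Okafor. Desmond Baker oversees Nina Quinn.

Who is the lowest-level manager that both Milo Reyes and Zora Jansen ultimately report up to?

Oona Tanaka

Milo Reyes's chain of managers is Oona Tanaka, Mei Yamada. Zora Jansen's chain of managers is Isla Dubois, Aoife Kimura, Xander Chen, Theo Taylor, Ewan Sato, Oona Tanaka, Mei Yamada. The first manager that appears in both chains is Oona Tanaka.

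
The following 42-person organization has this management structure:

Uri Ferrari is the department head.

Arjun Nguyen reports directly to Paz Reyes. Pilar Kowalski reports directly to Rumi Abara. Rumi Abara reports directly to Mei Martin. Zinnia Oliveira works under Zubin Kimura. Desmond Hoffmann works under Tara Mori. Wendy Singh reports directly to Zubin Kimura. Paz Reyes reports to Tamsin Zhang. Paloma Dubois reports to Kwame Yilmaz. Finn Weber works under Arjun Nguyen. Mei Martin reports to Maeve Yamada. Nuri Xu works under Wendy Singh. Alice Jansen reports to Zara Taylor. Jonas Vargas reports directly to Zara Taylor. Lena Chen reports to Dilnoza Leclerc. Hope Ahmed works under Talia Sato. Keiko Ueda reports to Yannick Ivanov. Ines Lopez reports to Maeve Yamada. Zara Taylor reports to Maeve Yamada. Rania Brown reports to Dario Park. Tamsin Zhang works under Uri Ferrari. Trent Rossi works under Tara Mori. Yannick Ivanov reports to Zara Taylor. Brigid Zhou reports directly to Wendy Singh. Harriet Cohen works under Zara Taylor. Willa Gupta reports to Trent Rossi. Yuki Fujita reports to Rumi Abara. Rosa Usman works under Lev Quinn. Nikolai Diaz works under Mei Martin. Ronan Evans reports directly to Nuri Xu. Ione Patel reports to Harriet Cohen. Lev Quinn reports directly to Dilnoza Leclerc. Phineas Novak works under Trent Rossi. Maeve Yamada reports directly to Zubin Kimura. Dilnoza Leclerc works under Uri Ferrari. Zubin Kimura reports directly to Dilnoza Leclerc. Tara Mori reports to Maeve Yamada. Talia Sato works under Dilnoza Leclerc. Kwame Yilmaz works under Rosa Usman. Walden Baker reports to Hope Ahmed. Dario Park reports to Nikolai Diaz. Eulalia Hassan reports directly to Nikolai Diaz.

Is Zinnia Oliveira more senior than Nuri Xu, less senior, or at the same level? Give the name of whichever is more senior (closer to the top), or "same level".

Zinnia Oliveira

Zinnia Oliveira is 3 levels below Uri Ferrari; Nuri Xu is 4. Zinnia Oliveira is higher.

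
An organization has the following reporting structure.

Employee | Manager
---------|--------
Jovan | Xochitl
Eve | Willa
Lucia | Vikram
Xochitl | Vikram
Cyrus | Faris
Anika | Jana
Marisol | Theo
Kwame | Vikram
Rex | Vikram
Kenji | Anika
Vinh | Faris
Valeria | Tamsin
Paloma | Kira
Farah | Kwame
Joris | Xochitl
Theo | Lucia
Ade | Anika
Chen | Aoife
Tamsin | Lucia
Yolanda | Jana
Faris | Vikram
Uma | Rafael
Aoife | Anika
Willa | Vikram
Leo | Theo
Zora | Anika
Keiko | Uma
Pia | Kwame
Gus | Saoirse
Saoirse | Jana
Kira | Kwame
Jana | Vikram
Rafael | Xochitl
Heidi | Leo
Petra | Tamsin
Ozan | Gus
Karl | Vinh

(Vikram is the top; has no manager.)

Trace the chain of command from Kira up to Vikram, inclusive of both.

Kira -> Kwame -> Vikram

Kira reports to Kwame. Kwame reports to Vikram. Vikram is at the top.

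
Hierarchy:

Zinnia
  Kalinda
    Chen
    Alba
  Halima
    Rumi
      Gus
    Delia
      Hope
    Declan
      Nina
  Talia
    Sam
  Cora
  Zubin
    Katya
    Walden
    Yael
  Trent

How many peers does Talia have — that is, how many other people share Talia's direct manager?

5

Talia reports to Zinnia. Zinnia's other direct reports are Kalinda, Halima, Cora, Zubin, Trent — 5 peers.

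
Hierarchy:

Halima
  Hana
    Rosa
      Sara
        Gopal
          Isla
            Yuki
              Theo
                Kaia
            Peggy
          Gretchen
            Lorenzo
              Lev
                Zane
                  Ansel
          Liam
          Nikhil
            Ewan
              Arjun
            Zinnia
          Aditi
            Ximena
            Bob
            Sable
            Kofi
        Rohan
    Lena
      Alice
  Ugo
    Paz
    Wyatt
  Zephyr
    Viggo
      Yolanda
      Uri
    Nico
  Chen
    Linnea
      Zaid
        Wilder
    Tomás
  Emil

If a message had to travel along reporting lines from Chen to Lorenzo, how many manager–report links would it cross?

7

Chen is 1 level below Halima, and Lorenzo is 6 levels below Halima (their lowest common manager). The shortest path runs up from Chen to Halima and back down to Lorenzo: 1 + 6 = 7 links.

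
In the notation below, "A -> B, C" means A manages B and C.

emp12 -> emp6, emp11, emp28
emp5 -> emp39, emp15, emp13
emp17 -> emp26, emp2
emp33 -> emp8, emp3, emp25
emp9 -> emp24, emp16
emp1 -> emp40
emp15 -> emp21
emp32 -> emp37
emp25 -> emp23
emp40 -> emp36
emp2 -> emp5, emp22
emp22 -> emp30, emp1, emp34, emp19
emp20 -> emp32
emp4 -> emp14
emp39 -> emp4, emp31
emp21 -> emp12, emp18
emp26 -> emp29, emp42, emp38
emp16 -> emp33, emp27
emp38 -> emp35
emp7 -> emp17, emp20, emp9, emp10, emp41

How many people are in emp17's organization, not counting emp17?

26

emp17 directly manages emp26, emp2. Under emp26: emp38, emp35, emp42, emp29 (4). Under emp2: emp22, emp19, emp34, emp1, emp40, emp36, emp30, emp5, emp13, emp15, emp21, emp18, emp12, emp28, emp11, emp6, emp39, emp31, emp4, emp14 (20). So emp17's organization is 2 direct reports plus everyone under them: 5 + 21 = 26.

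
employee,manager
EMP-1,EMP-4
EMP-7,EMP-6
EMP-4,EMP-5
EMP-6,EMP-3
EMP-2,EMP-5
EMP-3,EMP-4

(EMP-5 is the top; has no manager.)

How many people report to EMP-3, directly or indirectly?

2

EMP-3 directly manages EMP-6. Under EMP-6: EMP-7 (1). That's 2 in total.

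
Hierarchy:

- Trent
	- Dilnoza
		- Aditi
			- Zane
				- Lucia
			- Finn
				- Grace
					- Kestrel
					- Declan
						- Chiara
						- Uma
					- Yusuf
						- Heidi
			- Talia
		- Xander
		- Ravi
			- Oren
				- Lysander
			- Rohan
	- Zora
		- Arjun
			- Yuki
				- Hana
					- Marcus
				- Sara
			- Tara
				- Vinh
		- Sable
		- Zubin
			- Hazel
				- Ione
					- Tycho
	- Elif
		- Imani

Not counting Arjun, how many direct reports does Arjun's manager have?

2

Arjun reports to Zora. Zora's other direct reports are Sable, Zubin — 2 peers.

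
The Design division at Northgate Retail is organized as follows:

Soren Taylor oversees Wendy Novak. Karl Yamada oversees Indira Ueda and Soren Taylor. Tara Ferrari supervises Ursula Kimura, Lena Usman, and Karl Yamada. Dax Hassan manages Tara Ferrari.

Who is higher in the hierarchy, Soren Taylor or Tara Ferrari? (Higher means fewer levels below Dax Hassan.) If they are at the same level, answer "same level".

Soren Taylor is 3 levels below Dax Hassan; Tara Ferrari is 1. Tara Ferrari is higher.

Tara Ferrari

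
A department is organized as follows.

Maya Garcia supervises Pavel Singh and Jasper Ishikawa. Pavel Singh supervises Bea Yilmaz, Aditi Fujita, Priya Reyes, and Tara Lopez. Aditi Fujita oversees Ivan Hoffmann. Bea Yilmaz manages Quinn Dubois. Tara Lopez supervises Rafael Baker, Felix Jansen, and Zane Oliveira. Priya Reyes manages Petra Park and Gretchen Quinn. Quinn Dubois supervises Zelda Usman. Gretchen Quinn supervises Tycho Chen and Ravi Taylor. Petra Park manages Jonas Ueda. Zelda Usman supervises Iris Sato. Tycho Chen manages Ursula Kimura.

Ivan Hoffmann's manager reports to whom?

Pavel Singh

Ivan Hoffmann reports to Aditi Fujita, and Aditi Fujita reports to Pavel Singh. So Ivan Hoffmann's skip-level manager is Pavel Singh.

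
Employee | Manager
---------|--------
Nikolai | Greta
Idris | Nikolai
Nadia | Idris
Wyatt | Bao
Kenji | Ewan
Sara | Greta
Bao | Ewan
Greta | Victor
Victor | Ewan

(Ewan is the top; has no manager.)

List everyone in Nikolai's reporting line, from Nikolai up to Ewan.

Nikolai reports to Greta. Greta reports to Victor. Victor reports to Ewan. Ewan is at the top.

Nikolai -> Greta -> Victor -> Ewan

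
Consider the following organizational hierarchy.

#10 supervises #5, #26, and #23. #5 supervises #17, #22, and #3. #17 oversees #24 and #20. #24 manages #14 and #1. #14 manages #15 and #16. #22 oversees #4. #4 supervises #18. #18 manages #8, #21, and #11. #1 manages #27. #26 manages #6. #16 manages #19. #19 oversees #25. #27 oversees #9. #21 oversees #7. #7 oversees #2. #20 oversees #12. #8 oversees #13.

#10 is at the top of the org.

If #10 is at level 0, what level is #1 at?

4

Chain from #1 up to #10: #1 → #24 → #17 → #5 → #10. That is 4 steps up, so #1 is 4 levels below #10.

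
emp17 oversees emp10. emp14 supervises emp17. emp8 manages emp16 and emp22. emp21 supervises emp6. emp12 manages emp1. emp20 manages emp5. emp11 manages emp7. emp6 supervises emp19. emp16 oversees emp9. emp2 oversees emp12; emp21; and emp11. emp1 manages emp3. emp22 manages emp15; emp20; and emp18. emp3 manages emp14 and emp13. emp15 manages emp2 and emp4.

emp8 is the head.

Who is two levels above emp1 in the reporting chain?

emp1 reports to emp12, and emp12 reports to emp2. So emp1's skip-level manager is emp2.

emp2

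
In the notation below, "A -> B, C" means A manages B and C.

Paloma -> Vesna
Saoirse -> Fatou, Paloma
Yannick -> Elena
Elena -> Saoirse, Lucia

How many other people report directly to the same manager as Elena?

0

Elena reports to Yannick, and Yannick has no other direct reports. Elena has 0 peers.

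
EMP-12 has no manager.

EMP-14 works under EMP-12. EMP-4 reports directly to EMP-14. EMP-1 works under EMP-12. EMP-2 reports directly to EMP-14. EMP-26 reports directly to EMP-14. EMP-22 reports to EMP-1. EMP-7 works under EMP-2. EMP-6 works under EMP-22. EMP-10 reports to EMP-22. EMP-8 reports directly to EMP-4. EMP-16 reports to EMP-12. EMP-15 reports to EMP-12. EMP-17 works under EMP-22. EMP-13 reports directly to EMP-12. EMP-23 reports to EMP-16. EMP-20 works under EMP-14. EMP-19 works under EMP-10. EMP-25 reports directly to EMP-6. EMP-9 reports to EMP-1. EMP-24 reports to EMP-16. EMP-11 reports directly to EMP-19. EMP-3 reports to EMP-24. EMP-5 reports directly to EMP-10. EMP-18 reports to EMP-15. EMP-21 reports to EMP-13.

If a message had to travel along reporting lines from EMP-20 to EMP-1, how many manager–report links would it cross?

EMP-20 is 2 levels below EMP-12, and EMP-1 is 1 level below EMP-12 (their lowest common manager). The shortest path runs up from EMP-20 to EMP-12 and back down to EMP-1: 2 + 1 = 3 links.

3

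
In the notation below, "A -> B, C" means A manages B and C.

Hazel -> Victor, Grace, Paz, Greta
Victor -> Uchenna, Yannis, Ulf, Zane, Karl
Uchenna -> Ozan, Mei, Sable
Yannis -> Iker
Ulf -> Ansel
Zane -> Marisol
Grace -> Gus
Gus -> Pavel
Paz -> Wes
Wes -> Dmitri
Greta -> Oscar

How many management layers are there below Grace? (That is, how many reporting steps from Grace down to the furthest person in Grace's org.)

The longest chain under Grace runs Grace → Gus → Pavel, which is 2 levels below Grace.

2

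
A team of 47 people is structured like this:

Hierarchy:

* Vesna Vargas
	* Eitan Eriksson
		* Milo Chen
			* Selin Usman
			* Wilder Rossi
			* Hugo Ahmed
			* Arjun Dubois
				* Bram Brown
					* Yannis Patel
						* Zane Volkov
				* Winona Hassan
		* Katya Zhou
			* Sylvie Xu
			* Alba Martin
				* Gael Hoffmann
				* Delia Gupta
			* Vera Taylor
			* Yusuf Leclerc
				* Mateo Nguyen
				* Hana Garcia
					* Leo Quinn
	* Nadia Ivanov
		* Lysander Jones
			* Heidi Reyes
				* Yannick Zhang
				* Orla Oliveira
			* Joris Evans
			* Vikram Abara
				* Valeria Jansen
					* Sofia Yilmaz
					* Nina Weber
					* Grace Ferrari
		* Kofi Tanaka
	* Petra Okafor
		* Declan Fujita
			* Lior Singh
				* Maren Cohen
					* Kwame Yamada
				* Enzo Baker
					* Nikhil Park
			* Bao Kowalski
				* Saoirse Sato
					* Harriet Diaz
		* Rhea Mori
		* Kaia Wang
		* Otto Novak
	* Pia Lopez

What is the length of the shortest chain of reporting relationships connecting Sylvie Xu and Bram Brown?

Sylvie Xu is 2 levels below Eitan Eriksson, and Bram Brown is 3 levels below Eitan Eriksson (their lowest common manager). The shortest path runs up from Sylvie Xu to Eitan Eriksson and back down to Bram Brown: 2 + 3 = 5 links.

5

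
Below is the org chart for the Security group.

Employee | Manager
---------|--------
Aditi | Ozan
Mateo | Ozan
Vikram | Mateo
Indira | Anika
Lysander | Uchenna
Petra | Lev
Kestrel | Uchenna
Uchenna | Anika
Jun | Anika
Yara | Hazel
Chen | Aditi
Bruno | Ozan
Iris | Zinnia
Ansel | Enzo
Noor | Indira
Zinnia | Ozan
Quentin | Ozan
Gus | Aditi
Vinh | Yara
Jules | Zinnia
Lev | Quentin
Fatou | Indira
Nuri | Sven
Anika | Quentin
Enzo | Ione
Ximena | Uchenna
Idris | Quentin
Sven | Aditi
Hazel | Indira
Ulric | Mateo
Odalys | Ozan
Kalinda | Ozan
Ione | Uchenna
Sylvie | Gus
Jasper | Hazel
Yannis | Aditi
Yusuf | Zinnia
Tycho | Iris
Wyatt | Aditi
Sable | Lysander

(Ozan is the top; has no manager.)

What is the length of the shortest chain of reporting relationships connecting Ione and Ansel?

Ansel is in Ione's organization: the chain from Ansel up to Ione is Ansel → Enzo → Ione, which is 2 links.

2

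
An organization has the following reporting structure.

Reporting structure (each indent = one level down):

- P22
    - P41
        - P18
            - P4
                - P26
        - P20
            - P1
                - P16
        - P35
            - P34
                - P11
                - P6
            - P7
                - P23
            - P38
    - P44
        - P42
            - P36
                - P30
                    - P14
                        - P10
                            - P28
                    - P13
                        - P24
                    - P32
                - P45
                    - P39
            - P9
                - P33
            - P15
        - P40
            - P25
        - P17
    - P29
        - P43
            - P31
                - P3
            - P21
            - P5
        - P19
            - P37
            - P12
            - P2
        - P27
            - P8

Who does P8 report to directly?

P27

P8 reports directly to P27.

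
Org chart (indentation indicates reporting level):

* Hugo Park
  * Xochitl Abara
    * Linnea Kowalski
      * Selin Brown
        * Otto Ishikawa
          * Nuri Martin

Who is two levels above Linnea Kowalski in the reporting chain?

Linnea Kowalski reports to Xochitl Abara, and Xochitl Abara reports to Hugo Park. So Linnea Kowalski's skip-level manager is Hugo Park.

Hugo Park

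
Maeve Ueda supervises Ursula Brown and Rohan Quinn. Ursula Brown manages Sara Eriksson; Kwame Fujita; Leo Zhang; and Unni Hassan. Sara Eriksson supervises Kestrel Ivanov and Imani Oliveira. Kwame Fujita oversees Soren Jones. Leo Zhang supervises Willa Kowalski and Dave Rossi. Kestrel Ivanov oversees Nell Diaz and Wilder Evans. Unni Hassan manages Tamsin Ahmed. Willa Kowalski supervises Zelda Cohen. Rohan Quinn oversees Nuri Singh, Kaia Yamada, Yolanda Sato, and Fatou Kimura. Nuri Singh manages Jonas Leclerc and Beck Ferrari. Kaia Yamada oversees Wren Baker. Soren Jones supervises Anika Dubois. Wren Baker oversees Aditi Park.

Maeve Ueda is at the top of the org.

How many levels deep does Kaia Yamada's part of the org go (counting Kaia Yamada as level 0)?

The longest chain under Kaia Yamada runs Kaia Yamada → Wren Baker → Aditi Park, which is 2 levels below Kaia Yamada.

2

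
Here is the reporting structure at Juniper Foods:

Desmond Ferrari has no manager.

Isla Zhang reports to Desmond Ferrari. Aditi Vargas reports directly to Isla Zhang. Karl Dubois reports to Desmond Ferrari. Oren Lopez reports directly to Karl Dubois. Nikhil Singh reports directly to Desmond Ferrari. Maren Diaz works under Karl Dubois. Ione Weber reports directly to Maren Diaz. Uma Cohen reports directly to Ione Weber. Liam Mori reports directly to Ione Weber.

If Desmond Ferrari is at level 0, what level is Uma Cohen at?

4

Chain from Uma Cohen up to Desmond Ferrari: Uma Cohen → Ione Weber → Maren Diaz → Karl Dubois → Desmond Ferrari. That is 4 steps up, so Uma Cohen is 4 levels below Desmond Ferrari.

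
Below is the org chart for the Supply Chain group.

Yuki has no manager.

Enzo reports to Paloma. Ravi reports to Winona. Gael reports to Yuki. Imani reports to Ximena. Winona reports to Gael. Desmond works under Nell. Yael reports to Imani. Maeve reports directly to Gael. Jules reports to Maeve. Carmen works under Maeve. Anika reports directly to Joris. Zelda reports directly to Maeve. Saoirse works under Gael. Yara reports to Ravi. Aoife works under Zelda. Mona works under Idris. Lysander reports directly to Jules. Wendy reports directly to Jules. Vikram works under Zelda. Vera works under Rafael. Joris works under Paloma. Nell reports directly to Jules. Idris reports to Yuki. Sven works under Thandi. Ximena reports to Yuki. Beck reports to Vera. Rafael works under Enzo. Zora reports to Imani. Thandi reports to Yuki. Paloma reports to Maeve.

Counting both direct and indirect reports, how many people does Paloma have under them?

Paloma directly manages Joris, Enzo. Under Joris: Anika (1). Under Enzo: Rafael, Vera, Beck (3). So Paloma's organization is 2 direct reports plus everyone under them: 2 + 4 = 6.

6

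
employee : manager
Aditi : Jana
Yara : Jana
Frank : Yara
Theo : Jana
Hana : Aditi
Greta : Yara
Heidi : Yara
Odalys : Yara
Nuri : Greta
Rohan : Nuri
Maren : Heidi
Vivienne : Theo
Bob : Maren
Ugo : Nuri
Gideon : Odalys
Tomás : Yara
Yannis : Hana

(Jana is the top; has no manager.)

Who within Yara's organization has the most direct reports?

Yara

Direct-report counts within Yara's organization: Yara has 5; Odalys has 1; Heidi has 1; Maren has 1; Greta has 1; Nuri has 2. The largest is 5, held by Yara.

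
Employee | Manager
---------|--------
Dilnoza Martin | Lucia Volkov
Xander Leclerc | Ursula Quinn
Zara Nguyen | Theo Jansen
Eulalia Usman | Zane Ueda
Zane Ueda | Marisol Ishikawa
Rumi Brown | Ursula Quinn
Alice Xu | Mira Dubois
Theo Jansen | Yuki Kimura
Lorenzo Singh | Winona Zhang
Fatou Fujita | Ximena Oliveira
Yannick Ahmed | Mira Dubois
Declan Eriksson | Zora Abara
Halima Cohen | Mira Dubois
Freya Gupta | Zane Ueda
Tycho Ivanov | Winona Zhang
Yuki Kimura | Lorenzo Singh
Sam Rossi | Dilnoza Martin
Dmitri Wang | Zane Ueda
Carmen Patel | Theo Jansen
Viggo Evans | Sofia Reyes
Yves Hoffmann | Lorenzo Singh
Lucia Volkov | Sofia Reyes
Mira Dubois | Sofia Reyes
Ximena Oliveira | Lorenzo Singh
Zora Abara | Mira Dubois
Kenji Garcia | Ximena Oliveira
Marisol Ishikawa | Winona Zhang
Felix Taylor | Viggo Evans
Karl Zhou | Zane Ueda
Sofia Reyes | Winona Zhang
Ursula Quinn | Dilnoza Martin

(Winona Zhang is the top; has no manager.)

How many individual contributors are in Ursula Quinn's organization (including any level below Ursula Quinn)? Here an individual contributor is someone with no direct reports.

2

The people in Ursula Quinn's organization with no one reporting to them are Rumi Brown, Xander Leclerc. That is 2.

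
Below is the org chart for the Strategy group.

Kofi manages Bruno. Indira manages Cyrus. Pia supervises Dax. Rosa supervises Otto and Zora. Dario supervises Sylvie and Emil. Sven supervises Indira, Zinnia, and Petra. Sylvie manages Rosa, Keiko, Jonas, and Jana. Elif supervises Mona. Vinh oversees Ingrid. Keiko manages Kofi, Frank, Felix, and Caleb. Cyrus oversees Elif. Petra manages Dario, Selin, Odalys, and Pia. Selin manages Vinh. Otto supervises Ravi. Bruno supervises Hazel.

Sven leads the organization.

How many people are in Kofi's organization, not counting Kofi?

Kofi directly manages Bruno. Under Bruno: Hazel (1). That's 2 in total.

2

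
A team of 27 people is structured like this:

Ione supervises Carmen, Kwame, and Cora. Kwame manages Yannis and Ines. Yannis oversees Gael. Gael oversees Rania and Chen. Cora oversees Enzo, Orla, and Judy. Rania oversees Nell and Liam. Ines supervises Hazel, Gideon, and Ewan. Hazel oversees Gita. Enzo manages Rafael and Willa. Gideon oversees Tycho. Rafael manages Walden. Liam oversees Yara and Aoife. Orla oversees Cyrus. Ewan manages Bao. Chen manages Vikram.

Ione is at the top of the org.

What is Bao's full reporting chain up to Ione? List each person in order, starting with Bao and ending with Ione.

Bao reports to Ewan. Ewan reports to Ines. Ines reports to Kwame. Kwame reports to Ione. Ione is at the top.

Bao -> Ewan -> Ines -> Kwame -> Ione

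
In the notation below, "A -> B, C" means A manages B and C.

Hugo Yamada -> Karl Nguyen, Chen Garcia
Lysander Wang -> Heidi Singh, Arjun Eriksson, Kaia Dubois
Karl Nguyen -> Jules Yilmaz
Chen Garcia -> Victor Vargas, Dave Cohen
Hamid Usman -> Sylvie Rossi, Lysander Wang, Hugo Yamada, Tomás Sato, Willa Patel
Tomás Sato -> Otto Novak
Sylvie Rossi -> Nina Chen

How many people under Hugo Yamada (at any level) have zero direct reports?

The people in Hugo Yamada's organization with no one reporting to them are Dave Cohen, Victor Vargas, Jules Yilmaz. That is 3.

3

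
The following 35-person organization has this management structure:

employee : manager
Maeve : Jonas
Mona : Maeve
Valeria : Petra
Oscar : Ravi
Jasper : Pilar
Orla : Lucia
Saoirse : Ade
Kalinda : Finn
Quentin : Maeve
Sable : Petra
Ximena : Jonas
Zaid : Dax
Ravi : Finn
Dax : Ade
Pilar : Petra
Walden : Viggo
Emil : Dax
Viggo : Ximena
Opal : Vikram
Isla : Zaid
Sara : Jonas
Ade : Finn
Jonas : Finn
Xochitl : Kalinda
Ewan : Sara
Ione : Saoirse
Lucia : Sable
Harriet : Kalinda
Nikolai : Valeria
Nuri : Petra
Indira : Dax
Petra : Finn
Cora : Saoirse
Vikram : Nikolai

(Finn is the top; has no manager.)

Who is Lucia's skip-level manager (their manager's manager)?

Lucia reports to Sable, and Sable reports to Petra. So Lucia's skip-level manager is Petra.

Petra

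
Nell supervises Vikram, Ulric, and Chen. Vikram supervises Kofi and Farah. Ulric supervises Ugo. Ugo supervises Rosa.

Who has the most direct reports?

Nell

Direct-report counts: Nell has 3; Ulric has 1; Ugo has 1; Vikram has 2. The largest is 3, held by Nell.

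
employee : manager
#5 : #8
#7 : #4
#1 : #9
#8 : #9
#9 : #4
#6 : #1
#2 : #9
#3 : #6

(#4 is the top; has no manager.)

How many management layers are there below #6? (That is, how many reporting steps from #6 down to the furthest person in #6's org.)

1

The longest chain under #6 runs #6 → #3, which is 1 level below #6.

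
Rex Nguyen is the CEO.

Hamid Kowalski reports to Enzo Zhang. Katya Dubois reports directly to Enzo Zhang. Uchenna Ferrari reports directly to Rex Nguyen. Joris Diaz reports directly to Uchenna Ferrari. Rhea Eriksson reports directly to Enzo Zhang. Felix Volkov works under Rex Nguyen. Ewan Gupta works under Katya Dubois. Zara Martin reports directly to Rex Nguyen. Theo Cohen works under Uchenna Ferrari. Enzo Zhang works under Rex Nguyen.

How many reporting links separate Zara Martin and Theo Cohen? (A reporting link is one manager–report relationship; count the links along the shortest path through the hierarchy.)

3

Zara Martin is 1 level below Rex Nguyen, and Theo Cohen is 2 levels below Rex Nguyen (their lowest common manager). The shortest path runs up from Zara Martin to Rex Nguyen and back down to Theo Cohen: 1 + 2 = 3 links.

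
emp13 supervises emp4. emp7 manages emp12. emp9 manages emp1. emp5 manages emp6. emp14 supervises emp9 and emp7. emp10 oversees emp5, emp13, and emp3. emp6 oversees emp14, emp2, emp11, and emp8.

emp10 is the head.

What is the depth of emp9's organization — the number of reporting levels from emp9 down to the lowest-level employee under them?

The longest chain under emp9 runs emp9 → emp1, which is 1 level below emp9.

1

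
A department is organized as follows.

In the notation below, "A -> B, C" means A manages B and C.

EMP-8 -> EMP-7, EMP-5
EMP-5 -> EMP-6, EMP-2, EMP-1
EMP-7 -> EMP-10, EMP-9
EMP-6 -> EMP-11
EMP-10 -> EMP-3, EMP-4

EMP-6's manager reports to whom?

EMP-8

EMP-6 reports to EMP-5, and EMP-5 reports to EMP-8. So EMP-6's skip-level manager is EMP-8.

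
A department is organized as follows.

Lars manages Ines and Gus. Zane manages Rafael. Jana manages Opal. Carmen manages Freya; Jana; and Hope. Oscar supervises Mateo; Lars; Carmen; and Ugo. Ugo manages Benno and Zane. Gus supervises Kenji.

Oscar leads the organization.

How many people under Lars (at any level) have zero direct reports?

2

The people in Lars's organization with no one reporting to them are Ines, Kenji. That is 2.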